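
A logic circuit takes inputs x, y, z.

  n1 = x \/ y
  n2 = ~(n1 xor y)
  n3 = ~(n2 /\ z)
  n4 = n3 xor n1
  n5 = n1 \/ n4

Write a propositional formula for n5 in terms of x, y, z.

(x \/ y) \/ ((~((~((x \/ y) xor y)) /\ z)) xor (x \/ y))

n1 = x \/ y
n2 = ~(n1 xor y) = ~((x \/ y) xor y)
n3 = ~(n2 /\ z) = ~((~((x \/ y) xor y)) /\ z)
n4 = n3 xor n1 = (~((~((x \/ y) xor y)) /\ z)) xor (x \/ y)
n5 = n1 \/ n4 = (x \/ y) \/ ((~((~((x \/ y) xor y)) /\ z)) xor (x \/ y))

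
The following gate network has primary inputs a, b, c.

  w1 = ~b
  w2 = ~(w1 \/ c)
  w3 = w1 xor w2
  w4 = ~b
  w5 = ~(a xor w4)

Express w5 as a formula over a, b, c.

~(a xor ~b)

w4 = ~b
w5 = ~(a xor w4) = ~(a xor ~b)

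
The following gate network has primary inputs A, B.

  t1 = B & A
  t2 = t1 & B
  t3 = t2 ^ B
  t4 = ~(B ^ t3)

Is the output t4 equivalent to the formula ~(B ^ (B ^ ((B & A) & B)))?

t1 = B & A
t2 = t1 & B = (B & A) & B
t3 = t2 ^ B = ((B & A) & B) ^ B
t4 = ~(B ^ t3) = ~(B ^ (((B & A) & B) ^ B))
At A=1, B=1: circuit gives 0, formula gives 0.
At A=0, B=0: circuit gives 1, formula gives 1.
Agrees on all 4 inputs.

Yes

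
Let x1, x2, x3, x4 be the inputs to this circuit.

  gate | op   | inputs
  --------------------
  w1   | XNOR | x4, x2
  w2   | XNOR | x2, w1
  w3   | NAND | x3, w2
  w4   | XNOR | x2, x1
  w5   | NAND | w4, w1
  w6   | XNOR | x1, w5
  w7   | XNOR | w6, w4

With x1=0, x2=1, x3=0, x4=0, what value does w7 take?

1

w1 = 0 XNOR 1 = 0
w4 = 1 XNOR 0 = 0
w5 = 0 NAND 0 = 1
w6 = 0 XNOR 1 = 0
w7 = 0 XNOR 0 = 1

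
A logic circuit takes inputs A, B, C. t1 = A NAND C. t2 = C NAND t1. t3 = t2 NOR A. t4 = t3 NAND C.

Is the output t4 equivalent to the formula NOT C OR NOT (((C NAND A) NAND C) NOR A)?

Yes

t1 = A NAND C
t2 = C NAND t1 = C NAND (A NAND C)
t3 = t2 NOR A = (C NAND (A NAND C)) NOR A
t4 = t3 NAND C = ((C NAND (A NAND C)) NOR A) NAND C
At A=0, B=0, C=1: circuit gives 0, formula gives 0.
At A=0, B=0, C=0: circuit gives 1, formula gives 1.
Agrees on all 8 inputs.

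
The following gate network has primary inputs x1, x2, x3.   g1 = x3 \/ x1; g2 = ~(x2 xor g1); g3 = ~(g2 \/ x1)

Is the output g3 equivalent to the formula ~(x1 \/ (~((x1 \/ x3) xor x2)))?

Yes

g1 = x3 \/ x1
g2 = ~(x2 xor g1) = ~(x2 xor (x3 \/ x1))
g3 = ~(g2 \/ x1) = ~((~(x2 xor (x3 \/ x1))) \/ x1)
At x1=0, x2=0, x3=0: circuit gives 0, formula gives 0.
At x1=0, x2=0, x3=1: circuit gives 1, formula gives 1.
Agrees on all 8 inputs.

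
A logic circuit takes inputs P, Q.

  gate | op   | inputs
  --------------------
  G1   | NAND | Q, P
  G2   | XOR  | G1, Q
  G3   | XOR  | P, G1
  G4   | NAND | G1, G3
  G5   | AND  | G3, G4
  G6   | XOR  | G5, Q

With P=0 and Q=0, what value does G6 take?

0

G1 = 0 NAND 0 = 1
G3 = 0 XOR 1 = 1
G4 = 1 NAND 1 = 0
G5 = 1 AND 0 = 0
G6 = 0 XOR 0 = 0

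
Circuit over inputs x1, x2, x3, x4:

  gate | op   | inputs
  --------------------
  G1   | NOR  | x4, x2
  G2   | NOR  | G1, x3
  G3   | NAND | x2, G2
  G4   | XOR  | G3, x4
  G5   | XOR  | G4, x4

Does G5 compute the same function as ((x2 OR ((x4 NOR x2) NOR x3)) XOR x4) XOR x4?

No

G1 = x4 NOR x2
G2 = G1 NOR x3 = (x4 NOR x2) NOR x3
G3 = x2 NAND G2 = x2 NAND ((x4 NOR x2) NOR x3)
G4 = G3 XOR x4 = (x2 NAND ((x4 NOR x2) NOR x3)) XOR x4
G5 = G4 XOR x4 = ((x2 NAND ((x4 NOR x2) NOR x3)) XOR x4) XOR x4
At x1=0, x2=0, x3=0, x4=0: circuit gives 1, formula gives 0.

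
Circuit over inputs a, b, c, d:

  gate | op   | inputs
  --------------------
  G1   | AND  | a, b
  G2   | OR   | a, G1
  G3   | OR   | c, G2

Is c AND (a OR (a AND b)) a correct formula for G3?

G1 = a AND b
G2 = a OR G1 = a OR (a AND b)
G3 = c OR G2 = c OR (a OR (a AND b))
At a=0, b=0, c=1, d=0: circuit gives 1, formula gives 0.

No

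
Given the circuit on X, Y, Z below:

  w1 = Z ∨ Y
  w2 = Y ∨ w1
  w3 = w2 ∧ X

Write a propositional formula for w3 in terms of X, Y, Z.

w1 = Z ∨ Y
w2 = Y ∨ w1 = Y ∨ (Z ∨ Y)
w3 = w2 ∧ X = (Y ∨ (Z ∨ Y)) ∧ X

(Y ∨ (Z ∨ Y)) ∧ X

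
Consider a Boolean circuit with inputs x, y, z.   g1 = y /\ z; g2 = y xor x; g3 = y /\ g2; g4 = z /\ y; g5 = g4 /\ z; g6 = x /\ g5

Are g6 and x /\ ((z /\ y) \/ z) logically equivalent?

g4 = z /\ y
g5 = g4 /\ z = (z /\ y) /\ z
g6 = x /\ g5 = x /\ ((z /\ y) /\ z)
At x=1, y=0, z=1: circuit gives 0, formula gives 1.

No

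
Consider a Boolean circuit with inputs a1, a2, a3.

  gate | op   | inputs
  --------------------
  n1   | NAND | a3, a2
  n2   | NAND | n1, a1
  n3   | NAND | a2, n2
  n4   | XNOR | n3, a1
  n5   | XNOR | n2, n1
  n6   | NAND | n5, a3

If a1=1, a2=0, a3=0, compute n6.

n1 = 0 NAND 0 = 1
n2 = 1 NAND 1 = 0
n5 = 0 XNOR 1 = 0
n6 = 0 NAND 0 = 1

1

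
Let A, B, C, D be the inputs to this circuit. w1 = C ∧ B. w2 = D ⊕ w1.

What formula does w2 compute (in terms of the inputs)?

D ⊕ (C ∧ B)

w1 = C ∧ B
w2 = D ⊕ w1 = D ⊕ (C ∧ B)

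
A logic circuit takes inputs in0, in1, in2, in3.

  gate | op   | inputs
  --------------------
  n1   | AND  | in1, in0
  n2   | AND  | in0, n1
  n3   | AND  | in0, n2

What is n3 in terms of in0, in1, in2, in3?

in0 AND (in0 AND (in1 AND in0))

n1 = in1 AND in0
n2 = in0 AND n1 = in0 AND (in1 AND in0)
n3 = in0 AND n2 = in0 AND (in0 AND (in1 AND in0))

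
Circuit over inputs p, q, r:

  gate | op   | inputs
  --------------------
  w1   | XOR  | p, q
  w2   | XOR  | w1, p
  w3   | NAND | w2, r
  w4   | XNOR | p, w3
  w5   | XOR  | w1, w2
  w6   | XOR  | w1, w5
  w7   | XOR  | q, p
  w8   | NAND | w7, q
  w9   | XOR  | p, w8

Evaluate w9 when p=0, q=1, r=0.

w7 = 1 XOR 0 = 1
w8 = 1 NAND 1 = 0
w9 = 0 XOR 0 = 0

0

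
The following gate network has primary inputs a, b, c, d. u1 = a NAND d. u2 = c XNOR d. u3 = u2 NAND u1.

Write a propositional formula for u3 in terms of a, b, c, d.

u1 = a NAND d
u2 = c XNOR d
u3 = u2 NAND u1 = (c XNOR d) NAND (a NAND d)

(c XNOR d) NAND (a NAND d)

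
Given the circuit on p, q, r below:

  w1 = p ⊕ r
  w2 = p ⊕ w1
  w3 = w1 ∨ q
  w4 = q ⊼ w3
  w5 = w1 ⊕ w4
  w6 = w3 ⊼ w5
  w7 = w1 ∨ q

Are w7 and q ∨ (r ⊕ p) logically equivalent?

Yes

w1 = p ⊕ r
w7 = w1 ∨ q = (p ⊕ r) ∨ q
At p=0, q=0, r=0: circuit gives 0, formula gives 0.
At p=0, q=0, r=1: circuit gives 1, formula gives 1.
Agrees on all 8 inputs.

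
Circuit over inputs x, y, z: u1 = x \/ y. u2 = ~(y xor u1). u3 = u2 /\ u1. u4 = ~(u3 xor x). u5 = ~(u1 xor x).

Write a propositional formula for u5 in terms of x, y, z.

~((x \/ y) xor x)

u1 = x \/ y
u5 = ~(u1 xor x) = ~((x \/ y) xor x)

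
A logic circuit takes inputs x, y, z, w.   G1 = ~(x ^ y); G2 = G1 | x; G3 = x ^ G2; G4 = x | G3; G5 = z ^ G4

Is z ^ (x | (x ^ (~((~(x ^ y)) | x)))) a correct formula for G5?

No

G1 = ~(x ^ y)
G2 = G1 | x = (~(x ^ y)) | x
G3 = x ^ G2 = x ^ ((~(x ^ y)) | x)
G4 = x | G3 = x | (x ^ ((~(x ^ y)) | x))
G5 = z ^ G4 = z ^ (x | (x ^ ((~(x ^ y)) | x)))
At x=0, y=0, z=0, w=0: circuit gives 1, formula gives 0.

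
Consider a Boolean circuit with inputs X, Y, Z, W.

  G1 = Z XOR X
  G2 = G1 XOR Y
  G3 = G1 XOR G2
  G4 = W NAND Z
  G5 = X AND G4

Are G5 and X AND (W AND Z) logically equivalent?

G4 = W NAND Z
G5 = X AND G4 = X AND (W NAND Z)
At X=1, Y=0, Z=0, W=0: circuit gives 1, formula gives 0.

No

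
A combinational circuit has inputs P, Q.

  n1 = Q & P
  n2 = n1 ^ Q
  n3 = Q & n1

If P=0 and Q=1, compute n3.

0

n1 = 1 & 0 = 0
n3 = 1 & 0 = 0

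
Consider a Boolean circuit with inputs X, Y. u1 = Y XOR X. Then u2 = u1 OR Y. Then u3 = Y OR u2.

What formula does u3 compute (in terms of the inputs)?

Y OR ((Y XOR X) OR Y)

u1 = Y XOR X
u2 = u1 OR Y = (Y XOR X) OR Y
u3 = Y OR u2 = Y OR ((Y XOR X) OR Y)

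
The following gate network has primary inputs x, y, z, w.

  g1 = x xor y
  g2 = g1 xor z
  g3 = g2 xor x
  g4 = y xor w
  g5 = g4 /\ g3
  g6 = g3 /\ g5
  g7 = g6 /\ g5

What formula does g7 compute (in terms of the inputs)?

g1 = x xor y
g2 = g1 xor z = (x xor y) xor z
g3 = g2 xor x = ((x xor y) xor z) xor x
g4 = y xor w
g5 = g4 /\ g3 = (y xor w) /\ (((x xor y) xor z) xor x)
g6 = g3 /\ g5 = (((x xor y) xor z) xor x) /\ ((y xor w) /\ (((x xor y) xor z) xor x))
g7 = g6 /\ g5 = ((((x xor y) xor z) xor x) /\ ((y xor w) /\ (((x xor y) xor z) xor x))) /\ ((y xor w) /\ (((x xor y) xor z) xor x))

((((x xor y) xor z) xor x) /\ ((y xor w) /\ (((x xor y) xor z) xor x))) /\ ((y xor w) /\ (((x xor y) xor z) xor x))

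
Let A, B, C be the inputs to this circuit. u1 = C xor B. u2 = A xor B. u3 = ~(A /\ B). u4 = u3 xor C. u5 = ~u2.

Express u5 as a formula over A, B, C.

~(A xor B)

u2 = A xor B
u5 = ~u2 = ~(A xor B)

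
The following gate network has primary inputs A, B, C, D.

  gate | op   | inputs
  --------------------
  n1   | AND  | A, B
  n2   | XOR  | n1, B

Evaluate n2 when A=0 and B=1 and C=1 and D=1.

1

n1 = 0 AND 1 = 0
n2 = 0 XOR 1 = 1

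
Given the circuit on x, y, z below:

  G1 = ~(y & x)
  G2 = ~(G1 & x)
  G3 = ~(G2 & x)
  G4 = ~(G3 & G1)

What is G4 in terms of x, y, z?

~((~((~((~(y & x)) & x)) & x)) & (~(y & x)))

G1 = ~(y & x)
G2 = ~(G1 & x) = ~((~(y & x)) & x)
G3 = ~(G2 & x) = ~((~((~(y & x)) & x)) & x)
G4 = ~(G3 & G1) = ~((~((~((~(y & x)) & x)) & x)) & (~(y & x)))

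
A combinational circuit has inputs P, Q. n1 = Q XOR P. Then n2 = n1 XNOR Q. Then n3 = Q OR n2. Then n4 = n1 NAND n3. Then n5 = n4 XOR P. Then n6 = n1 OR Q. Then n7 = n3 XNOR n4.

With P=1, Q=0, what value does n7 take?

0

n1 = 0 XOR 1 = 1
n2 = 1 XNOR 0 = 0
n3 = 0 OR 0 = 0
n4 = 1 NAND 0 = 1
n7 = 0 XNOR 1 = 0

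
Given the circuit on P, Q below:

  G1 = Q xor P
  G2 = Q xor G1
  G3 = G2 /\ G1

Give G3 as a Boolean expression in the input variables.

G1 = Q xor P
G2 = Q xor G1 = Q xor (Q xor P)
G3 = G2 /\ G1 = (Q xor (Q xor P)) /\ (Q xor P)

(Q xor (Q xor P)) /\ (Q xor P)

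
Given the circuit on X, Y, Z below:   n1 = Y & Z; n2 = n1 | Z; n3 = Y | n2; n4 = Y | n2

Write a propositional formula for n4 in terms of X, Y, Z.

n1 = Y & Z
n2 = n1 | Z = (Y & Z) | Z
n4 = Y | n2 = Y | ((Y & Z) | Z)

Y | ((Y & Z) | Z)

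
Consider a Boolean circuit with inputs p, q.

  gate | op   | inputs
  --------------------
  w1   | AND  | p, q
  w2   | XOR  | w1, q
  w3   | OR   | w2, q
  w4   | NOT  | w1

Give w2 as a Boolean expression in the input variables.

w1 = p AND q
w2 = w1 XOR q = (p AND q) XOR q

(p AND q) XOR q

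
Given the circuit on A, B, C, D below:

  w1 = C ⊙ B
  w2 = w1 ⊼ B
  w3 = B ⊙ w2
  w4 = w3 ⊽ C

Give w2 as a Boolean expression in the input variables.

(C ⊙ B) ⊼ B

w1 = C ⊙ B
w2 = w1 ⊼ B = (C ⊙ B) ⊼ B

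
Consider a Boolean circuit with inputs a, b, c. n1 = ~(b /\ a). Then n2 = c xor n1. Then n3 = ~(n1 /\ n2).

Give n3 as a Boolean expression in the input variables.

n1 = ~(b /\ a)
n2 = c xor n1 = c xor (~(b /\ a))
n3 = ~(n1 /\ n2) = ~((~(b /\ a)) /\ (c xor (~(b /\ a))))

~((~(b /\ a)) /\ (c xor (~(b /\ a))))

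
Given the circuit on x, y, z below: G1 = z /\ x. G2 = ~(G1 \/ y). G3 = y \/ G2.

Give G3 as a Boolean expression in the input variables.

G1 = z /\ x
G2 = ~(G1 \/ y) = ~((z /\ x) \/ y)
G3 = y \/ G2 = y \/ (~((z /\ x) \/ y))

y \/ (~((z /\ x) \/ y))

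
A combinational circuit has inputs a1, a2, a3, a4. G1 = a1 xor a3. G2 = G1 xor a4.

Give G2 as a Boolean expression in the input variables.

G1 = a1 xor a3
G2 = G1 xor a4 = (a1 xor a3) xor a4

(a1 xor a3) xor a4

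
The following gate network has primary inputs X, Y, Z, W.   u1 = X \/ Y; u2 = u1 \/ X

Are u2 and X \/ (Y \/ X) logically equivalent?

Yes

u1 = X \/ Y
u2 = u1 \/ X = (X \/ Y) \/ X
At X=0, Y=0, Z=0, W=0: circuit gives 0, formula gives 0.
At X=0, Y=1, Z=0, W=0: circuit gives 1, formula gives 1.
Agrees on all 16 inputs.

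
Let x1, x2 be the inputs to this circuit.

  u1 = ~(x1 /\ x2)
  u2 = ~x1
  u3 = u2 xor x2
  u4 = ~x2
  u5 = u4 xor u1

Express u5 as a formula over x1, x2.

~x2 xor (~(x1 /\ x2))

u1 = ~(x1 /\ x2)
u4 = ~x2
u5 = u4 xor u1 = ~x2 xor (~(x1 /\ x2))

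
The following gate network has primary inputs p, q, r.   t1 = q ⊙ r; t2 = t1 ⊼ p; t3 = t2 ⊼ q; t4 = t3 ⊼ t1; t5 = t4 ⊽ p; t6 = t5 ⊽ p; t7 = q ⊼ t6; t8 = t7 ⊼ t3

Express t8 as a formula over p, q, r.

t1 = q ⊙ r
t2 = t1 ⊼ p = (q ⊙ r) ⊼ p
t3 = t2 ⊼ q = ((q ⊙ r) ⊼ p) ⊼ q
t4 = t3 ⊼ t1 = (((q ⊙ r) ⊼ p) ⊼ q) ⊼ (q ⊙ r)
t5 = t4 ⊽ p = ((((q ⊙ r) ⊼ p) ⊼ q) ⊼ (q ⊙ r)) ⊽ p
t6 = t5 ⊽ p = (((((q ⊙ r) ⊼ p) ⊼ q) ⊼ (q ⊙ r)) ⊽ p) ⊽ p
t7 = q ⊼ t6 = q ⊼ ((((((q ⊙ r) ⊼ p) ⊼ q) ⊼ (q ⊙ r)) ⊽ p) ⊽ p)
t8 = t7 ⊼ t3 = (q ⊼ ((((((q ⊙ r) ⊼ p) ⊼ q) ⊼ (q ⊙ r)) ⊽ p) ⊽ p)) ⊼ (((q ⊙ r) ⊼ p) ⊼ q)

(q ⊼ ((((((q ⊙ r) ⊼ p) ⊼ q) ⊼ (q ⊙ r)) ⊽ p) ⊽ p)) ⊼ (((q ⊙ r) ⊼ p) ⊼ q)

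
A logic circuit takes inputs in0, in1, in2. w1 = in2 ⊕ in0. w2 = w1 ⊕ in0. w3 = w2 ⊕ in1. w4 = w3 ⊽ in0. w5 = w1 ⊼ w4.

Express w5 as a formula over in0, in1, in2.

(in2 ⊕ in0) ⊼ ((((in2 ⊕ in0) ⊕ in0) ⊕ in1) ⊽ in0)

w1 = in2 ⊕ in0
w2 = w1 ⊕ in0 = (in2 ⊕ in0) ⊕ in0
w3 = w2 ⊕ in1 = ((in2 ⊕ in0) ⊕ in0) ⊕ in1
w4 = w3 ⊽ in0 = (((in2 ⊕ in0) ⊕ in0) ⊕ in1) ⊽ in0
w5 = w1 ⊼ w4 = (in2 ⊕ in0) ⊼ ((((in2 ⊕ in0) ⊕ in0) ⊕ in1) ⊽ in0)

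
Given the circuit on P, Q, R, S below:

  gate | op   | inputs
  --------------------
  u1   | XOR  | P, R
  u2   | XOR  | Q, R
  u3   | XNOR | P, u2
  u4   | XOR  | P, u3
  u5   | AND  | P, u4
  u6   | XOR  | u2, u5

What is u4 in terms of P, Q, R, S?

P XOR (P XNOR (Q XOR R))

u2 = Q XOR R
u3 = P XNOR u2 = P XNOR (Q XOR R)
u4 = P XOR u3 = P XOR (P XNOR (Q XOR R))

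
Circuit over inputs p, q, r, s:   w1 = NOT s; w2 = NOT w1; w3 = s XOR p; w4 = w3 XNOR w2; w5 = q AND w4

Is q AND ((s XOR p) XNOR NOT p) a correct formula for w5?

No

w1 = NOT s
w2 = NOT w1 = NOT NOT s
w3 = s XOR p
w4 = w3 XNOR w2 = (s XOR p) XNOR NOT NOT s
w5 = q AND w4 = q AND ((s XOR p) XNOR NOT NOT s)
At p=0, q=1, r=0, s=0: circuit gives 1, formula gives 0.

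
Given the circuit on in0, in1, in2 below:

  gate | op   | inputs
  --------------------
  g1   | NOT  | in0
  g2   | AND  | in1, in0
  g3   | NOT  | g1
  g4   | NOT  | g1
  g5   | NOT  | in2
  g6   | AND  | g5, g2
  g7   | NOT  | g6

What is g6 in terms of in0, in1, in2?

g2 = in1 AND in0
g5 = NOT in2
g6 = g5 AND g2 = NOT in2 AND (in1 AND in0)

NOT in2 AND (in1 AND in0)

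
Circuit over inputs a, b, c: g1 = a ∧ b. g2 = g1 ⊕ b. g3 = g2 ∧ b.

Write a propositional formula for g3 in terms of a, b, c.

((a ∧ b) ⊕ b) ∧ b

g1 = a ∧ b
g2 = g1 ⊕ b = (a ∧ b) ⊕ b
g3 = g2 ∧ b = ((a ∧ b) ⊕ b) ∧ b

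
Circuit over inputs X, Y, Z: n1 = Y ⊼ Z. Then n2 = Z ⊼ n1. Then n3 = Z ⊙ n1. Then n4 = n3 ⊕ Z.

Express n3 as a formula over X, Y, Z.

n1 = Y ⊼ Z
n3 = Z ⊙ n1 = Z ⊙ (Y ⊼ Z)

Z ⊙ (Y ⊼ Z)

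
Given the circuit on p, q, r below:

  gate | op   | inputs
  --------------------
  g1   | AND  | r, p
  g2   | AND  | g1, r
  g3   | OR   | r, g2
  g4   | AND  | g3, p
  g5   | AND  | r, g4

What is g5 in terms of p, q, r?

g1 = r AND p
g2 = g1 AND r = (r AND p) AND r
g3 = r OR g2 = r OR ((r AND p) AND r)
g4 = g3 AND p = (r OR ((r AND p) AND r)) AND p
g5 = r AND g4 = r AND ((r OR ((r AND p) AND r)) AND p)

r AND ((r OR ((r AND p) AND r)) AND p)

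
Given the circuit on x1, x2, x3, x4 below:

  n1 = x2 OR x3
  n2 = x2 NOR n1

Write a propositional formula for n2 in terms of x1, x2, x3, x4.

n1 = x2 OR x3
n2 = x2 NOR n1 = x2 NOR (x2 OR x3)

x2 NOR (x2 OR x3)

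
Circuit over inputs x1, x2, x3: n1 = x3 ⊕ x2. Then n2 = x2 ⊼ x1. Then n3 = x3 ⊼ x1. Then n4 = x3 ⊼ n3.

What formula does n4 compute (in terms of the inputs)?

n3 = x3 ⊼ x1
n4 = x3 ⊼ n3 = x3 ⊼ (x3 ⊼ x1)

x3 ⊼ (x3 ⊼ x1)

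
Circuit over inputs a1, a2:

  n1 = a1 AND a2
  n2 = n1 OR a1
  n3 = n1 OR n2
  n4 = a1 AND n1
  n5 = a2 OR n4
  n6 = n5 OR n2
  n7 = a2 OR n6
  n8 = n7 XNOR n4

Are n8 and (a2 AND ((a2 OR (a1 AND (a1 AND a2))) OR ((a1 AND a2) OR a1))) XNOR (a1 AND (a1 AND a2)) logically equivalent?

n1 = a1 AND a2
n2 = n1 OR a1 = (a1 AND a2) OR a1
n4 = a1 AND n1 = a1 AND (a1 AND a2)
n5 = a2 OR n4 = a2 OR (a1 AND (a1 AND a2))
n6 = n5 OR n2 = (a2 OR (a1 AND (a1 AND a2))) OR ((a1 AND a2) OR a1)
n7 = a2 OR n6 = a2 OR ((a2 OR (a1 AND (a1 AND a2))) OR ((a1 AND a2) OR a1))
n8 = n7 XNOR n4 = (a2 OR ((a2 OR (a1 AND (a1 AND a2))) OR ((a1 AND a2) OR a1))) XNOR (a1 AND (a1 AND a2))
At a1=1, a2=0: circuit gives 0, formula gives 1.

No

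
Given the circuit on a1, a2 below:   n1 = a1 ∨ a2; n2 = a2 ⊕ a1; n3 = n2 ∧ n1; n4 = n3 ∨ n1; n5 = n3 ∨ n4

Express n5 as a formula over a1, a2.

n1 = a1 ∨ a2
n2 = a2 ⊕ a1
n3 = n2 ∧ n1 = (a2 ⊕ a1) ∧ (a1 ∨ a2)
n4 = n3 ∨ n1 = ((a2 ⊕ a1) ∧ (a1 ∨ a2)) ∨ (a1 ∨ a2)
n5 = n3 ∨ n4 = ((a2 ⊕ a1) ∧ (a1 ∨ a2)) ∨ (((a2 ⊕ a1) ∧ (a1 ∨ a2)) ∨ (a1 ∨ a2))

((a2 ⊕ a1) ∧ (a1 ∨ a2)) ∨ (((a2 ⊕ a1) ∧ (a1 ∨ a2)) ∨ (a1 ∨ a2))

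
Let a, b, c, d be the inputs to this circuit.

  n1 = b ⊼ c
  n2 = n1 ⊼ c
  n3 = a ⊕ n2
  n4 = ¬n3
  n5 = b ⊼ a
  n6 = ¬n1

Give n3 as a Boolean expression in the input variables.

n1 = b ⊼ c
n2 = n1 ⊼ c = (b ⊼ c) ⊼ c
n3 = a ⊕ n2 = a ⊕ ((b ⊼ c) ⊼ c)

a ⊕ ((b ⊼ c) ⊼ c)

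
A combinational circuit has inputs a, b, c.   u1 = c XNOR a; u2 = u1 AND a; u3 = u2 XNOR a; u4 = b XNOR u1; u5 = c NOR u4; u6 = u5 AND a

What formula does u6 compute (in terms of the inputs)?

u1 = c XNOR a
u4 = b XNOR u1 = b XNOR (c XNOR a)
u5 = c NOR u4 = c NOR (b XNOR (c XNOR a))
u6 = u5 AND a = (c NOR (b XNOR (c XNOR a))) AND a

(c NOR (b XNOR (c XNOR a))) AND a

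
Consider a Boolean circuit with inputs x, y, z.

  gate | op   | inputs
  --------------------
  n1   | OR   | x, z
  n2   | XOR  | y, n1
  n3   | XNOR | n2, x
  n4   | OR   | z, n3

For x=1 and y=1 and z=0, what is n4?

n1 = 1 OR 0 = 1
n2 = 1 XOR 1 = 0
n3 = 0 XNOR 1 = 0
n4 = 0 OR 0 = 0

0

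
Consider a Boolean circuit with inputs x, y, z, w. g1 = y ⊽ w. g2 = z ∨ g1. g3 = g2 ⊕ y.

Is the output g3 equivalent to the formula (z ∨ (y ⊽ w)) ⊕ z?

g1 = y ⊽ w
g2 = z ∨ g1 = z ∨ (y ⊽ w)
g3 = g2 ⊕ y = (z ∨ (y ⊽ w)) ⊕ y
At x=0, y=0, z=1, w=0: circuit gives 1, formula gives 0.

No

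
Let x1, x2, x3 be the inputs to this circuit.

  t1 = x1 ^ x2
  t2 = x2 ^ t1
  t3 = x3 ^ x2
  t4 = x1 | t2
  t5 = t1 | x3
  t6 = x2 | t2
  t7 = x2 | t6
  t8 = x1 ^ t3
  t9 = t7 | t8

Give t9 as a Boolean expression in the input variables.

t1 = x1 ^ x2
t2 = x2 ^ t1 = x2 ^ (x1 ^ x2)
t3 = x3 ^ x2
t6 = x2 | t2 = x2 | (x2 ^ (x1 ^ x2))
t7 = x2 | t6 = x2 | (x2 | (x2 ^ (x1 ^ x2)))
t8 = x1 ^ t3 = x1 ^ (x3 ^ x2)
t9 = t7 | t8 = (x2 | (x2 | (x2 ^ (x1 ^ x2)))) | (x1 ^ (x3 ^ x2))

(x2 | (x2 | (x2 ^ (x1 ^ x2)))) | (x1 ^ (x3 ^ x2))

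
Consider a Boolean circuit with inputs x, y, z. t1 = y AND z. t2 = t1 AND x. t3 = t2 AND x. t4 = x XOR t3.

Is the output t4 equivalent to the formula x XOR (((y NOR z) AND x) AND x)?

No

t1 = y AND z
t2 = t1 AND x = (y AND z) AND x
t3 = t2 AND x = ((y AND z) AND x) AND x
t4 = x XOR t3 = x XOR (((y AND z) AND x) AND x)
At x=1, y=0, z=0: circuit gives 1, formula gives 0.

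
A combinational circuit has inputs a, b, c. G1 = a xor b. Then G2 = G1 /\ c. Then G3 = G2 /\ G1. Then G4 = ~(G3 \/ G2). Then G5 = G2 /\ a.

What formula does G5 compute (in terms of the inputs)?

((a xor b) /\ c) /\ a

G1 = a xor b
G2 = G1 /\ c = (a xor b) /\ c
G5 = G2 /\ a = ((a xor b) /\ c) /\ a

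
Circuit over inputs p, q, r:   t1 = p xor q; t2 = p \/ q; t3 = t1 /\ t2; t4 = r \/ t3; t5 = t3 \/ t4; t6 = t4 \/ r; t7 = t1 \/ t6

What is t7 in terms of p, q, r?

t1 = p xor q
t2 = p \/ q
t3 = t1 /\ t2 = (p xor q) /\ (p \/ q)
t4 = r \/ t3 = r \/ ((p xor q) /\ (p \/ q))
t6 = t4 \/ r = (r \/ ((p xor q) /\ (p \/ q))) \/ r
t7 = t1 \/ t6 = (p xor q) \/ ((r \/ ((p xor q) /\ (p \/ q))) \/ r)

(p xor q) \/ ((r \/ ((p xor q) /\ (p \/ q))) \/ r)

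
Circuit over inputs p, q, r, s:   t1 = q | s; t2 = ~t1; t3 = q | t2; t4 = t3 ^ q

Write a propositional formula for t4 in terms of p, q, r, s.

t1 = q | s
t2 = ~t1 = ~(q | s)
t3 = q | t2 = q | ~(q | s)
t4 = t3 ^ q = (q | ~(q | s)) ^ q

(q | ~(q | s)) ^ q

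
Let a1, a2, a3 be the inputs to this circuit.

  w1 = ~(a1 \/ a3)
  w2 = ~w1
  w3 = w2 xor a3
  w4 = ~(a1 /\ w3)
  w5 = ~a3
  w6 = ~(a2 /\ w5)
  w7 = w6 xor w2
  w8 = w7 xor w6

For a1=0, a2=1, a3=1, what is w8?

1

w1 = ~(0 \/ 1) = 0
w2 = ~0 = 1
w5 = ~1 = 0
w6 = ~(1 /\ 0) = 1
w7 = 1 xor 1 = 0
w8 = 0 xor 1 = 1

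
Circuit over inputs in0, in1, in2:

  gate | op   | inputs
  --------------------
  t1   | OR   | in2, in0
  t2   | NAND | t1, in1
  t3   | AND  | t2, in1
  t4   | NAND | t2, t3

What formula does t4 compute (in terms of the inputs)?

((in2 OR in0) NAND in1) NAND (((in2 OR in0) NAND in1) AND in1)

t1 = in2 OR in0
t2 = t1 NAND in1 = (in2 OR in0) NAND in1
t3 = t2 AND in1 = ((in2 OR in0) NAND in1) AND in1
t4 = t2 NAND t3 = ((in2 OR in0) NAND in1) NAND (((in2 OR in0) NAND in1) AND in1)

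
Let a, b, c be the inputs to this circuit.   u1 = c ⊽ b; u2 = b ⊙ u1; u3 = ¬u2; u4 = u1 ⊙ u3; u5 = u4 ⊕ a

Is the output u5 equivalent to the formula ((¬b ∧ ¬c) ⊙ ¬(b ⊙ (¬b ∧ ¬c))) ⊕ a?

u1 = c ⊽ b
u2 = b ⊙ u1 = b ⊙ (c ⊽ b)
u3 = ¬u2 = ¬(b ⊙ (c ⊽ b))
u4 = u1 ⊙ u3 = (c ⊽ b) ⊙ ¬(b ⊙ (c ⊽ b))
u5 = u4 ⊕ a = ((c ⊽ b) ⊙ ¬(b ⊙ (c ⊽ b))) ⊕ a
At a=0, b=1, c=0: circuit gives 0, formula gives 0.
At a=0, b=0, c=0: circuit gives 1, formula gives 1.
Agrees on all 8 inputs.

Yes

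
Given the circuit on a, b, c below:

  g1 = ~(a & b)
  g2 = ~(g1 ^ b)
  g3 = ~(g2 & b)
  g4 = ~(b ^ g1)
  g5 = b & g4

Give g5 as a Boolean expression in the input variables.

b & (~(b ^ (~(a & b))))

g1 = ~(a & b)
g4 = ~(b ^ g1) = ~(b ^ (~(a & b)))
g5 = b & g4 = b & (~(b ^ (~(a & b))))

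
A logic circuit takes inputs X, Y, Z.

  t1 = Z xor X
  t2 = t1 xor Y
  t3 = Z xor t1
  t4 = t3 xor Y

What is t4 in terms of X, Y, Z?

(Z xor (Z xor X)) xor Y

t1 = Z xor X
t3 = Z xor t1 = Z xor (Z xor X)
t4 = t3 xor Y = (Z xor (Z xor X)) xor Y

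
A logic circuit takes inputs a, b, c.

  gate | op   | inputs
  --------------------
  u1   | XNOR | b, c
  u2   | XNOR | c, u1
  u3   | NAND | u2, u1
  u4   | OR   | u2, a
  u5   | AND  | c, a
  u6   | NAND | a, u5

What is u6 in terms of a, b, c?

u5 = c AND a
u6 = a NAND u5 = a NAND (c AND a)

a NAND (c AND a)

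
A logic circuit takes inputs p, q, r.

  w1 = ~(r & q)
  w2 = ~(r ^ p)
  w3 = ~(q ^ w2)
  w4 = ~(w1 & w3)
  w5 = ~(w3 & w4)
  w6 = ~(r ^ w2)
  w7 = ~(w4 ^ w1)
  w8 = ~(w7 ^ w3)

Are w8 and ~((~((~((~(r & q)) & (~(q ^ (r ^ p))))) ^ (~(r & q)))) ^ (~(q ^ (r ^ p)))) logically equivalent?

w1 = ~(r & q)
w2 = ~(r ^ p)
w3 = ~(q ^ w2) = ~(q ^ (~(r ^ p)))
w4 = ~(w1 & w3) = ~((~(r & q)) & (~(q ^ (~(r ^ p)))))
w7 = ~(w4 ^ w1) = ~((~((~(r & q)) & (~(q ^ (~(r ^ p)))))) ^ (~(r & q)))
w8 = ~(w7 ^ w3) = ~((~((~((~(r & q)) & (~(q ^ (~(r ^ p)))))) ^ (~(r & q)))) ^ (~(q ^ (~(r ^ p)))))
At p=0, q=1, r=1: circuit gives 1, formula gives 0.

No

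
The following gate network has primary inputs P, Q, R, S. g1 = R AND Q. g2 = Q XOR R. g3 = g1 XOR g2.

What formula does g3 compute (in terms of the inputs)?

g1 = R AND Q
g2 = Q XOR R
g3 = g1 XOR g2 = (R AND Q) XOR (Q XOR R)

(R AND Q) XOR (Q XOR R)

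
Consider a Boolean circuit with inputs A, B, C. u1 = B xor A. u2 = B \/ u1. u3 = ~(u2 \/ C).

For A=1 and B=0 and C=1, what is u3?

u1 = 0 xor 1 = 1
u2 = 0 \/ 1 = 1
u3 = ~(1 \/ 1) = 0

0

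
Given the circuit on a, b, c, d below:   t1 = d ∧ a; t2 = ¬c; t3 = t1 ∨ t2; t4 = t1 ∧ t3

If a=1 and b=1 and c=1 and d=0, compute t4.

t1 = 0 ∧ 1 = 0
t2 = ¬1 = 0
t3 = 0 ∨ 0 = 0
t4 = 0 ∧ 0 = 0

0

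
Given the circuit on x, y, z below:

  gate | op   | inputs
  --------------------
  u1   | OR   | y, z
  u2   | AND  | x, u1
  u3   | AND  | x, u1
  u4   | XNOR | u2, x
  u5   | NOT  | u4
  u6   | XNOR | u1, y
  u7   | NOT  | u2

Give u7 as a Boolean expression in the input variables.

u1 = y OR z
u2 = x AND u1 = x AND (y OR z)
u7 = NOT u2 = NOT (x AND (y OR z))

NOT (x AND (y OR z))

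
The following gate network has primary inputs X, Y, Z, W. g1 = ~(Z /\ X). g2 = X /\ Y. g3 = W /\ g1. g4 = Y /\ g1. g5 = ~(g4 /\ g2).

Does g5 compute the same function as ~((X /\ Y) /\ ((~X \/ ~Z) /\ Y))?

g1 = ~(Z /\ X)
g2 = X /\ Y
g4 = Y /\ g1 = Y /\ (~(Z /\ X))
g5 = ~(g4 /\ g2) = ~((Y /\ (~(Z /\ X))) /\ (X /\ Y))
At X=1, Y=1, Z=0, W=0: circuit gives 0, formula gives 0.
At X=0, Y=0, Z=0, W=0: circuit gives 1, formula gives 1.
Agrees on all 16 inputs.

Yes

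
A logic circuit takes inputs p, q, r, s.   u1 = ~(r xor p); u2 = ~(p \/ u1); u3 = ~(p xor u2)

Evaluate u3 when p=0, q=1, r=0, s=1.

u1 = ~(0 xor 0) = 1
u2 = ~(0 \/ 1) = 0
u3 = ~(0 xor 0) = 1

1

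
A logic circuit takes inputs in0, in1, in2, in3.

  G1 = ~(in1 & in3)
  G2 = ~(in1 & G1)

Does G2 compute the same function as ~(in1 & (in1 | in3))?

No

G1 = ~(in1 & in3)
G2 = ~(in1 & G1) = ~(in1 & (~(in1 & in3)))
At in0=0, in1=1, in2=0, in3=1: circuit gives 1, formula gives 0.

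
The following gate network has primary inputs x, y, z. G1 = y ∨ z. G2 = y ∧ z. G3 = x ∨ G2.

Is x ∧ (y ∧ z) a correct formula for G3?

No

G2 = y ∧ z
G3 = x ∨ G2 = x ∨ (y ∧ z)
At x=0, y=1, z=1: circuit gives 1, formula gives 0.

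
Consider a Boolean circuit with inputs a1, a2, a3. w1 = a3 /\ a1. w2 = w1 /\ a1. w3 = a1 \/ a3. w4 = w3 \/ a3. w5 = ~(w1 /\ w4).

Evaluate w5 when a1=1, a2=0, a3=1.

w1 = 1 /\ 1 = 1
w3 = 1 \/ 1 = 1
w4 = 1 \/ 1 = 1
w5 = ~(1 /\ 1) = 0

0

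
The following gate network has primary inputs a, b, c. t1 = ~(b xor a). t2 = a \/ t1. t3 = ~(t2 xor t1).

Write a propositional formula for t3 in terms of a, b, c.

~((a \/ (~(b xor a))) xor (~(b xor a)))

t1 = ~(b xor a)
t2 = a \/ t1 = a \/ (~(b xor a))
t3 = ~(t2 xor t1) = ~((a \/ (~(b xor a))) xor (~(b xor a)))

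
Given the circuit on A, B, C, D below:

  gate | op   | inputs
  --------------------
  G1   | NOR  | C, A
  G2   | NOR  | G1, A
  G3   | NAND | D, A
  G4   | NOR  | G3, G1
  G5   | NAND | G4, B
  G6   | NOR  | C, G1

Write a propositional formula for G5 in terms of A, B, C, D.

((D NAND A) NOR (C NOR A)) NAND B

G1 = C NOR A
G3 = D NAND A
G4 = G3 NOR G1 = (D NAND A) NOR (C NOR A)
G5 = G4 NAND B = ((D NAND A) NOR (C NOR A)) NAND B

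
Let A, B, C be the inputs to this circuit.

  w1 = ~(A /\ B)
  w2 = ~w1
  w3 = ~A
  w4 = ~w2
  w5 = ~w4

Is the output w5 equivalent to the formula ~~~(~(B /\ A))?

w1 = ~(A /\ B)
w2 = ~w1 = ~(~(A /\ B))
w4 = ~w2 = ~~(~(A /\ B))
w5 = ~w4 = ~~~(~(A /\ B))
At A=0, B=0, C=0: circuit gives 0, formula gives 0.
At A=1, B=1, C=0: circuit gives 1, formula gives 1.
Agrees on all 8 inputs.

Yes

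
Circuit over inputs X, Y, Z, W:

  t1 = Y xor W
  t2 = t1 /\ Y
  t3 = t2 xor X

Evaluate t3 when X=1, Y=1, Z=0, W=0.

0

t1 = 1 xor 0 = 1
t2 = 1 /\ 1 = 1
t3 = 1 xor 1 = 0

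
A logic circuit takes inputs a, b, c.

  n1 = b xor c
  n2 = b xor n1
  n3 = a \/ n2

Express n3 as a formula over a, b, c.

n1 = b xor c
n2 = b xor n1 = b xor (b xor c)
n3 = a \/ n2 = a \/ (b xor (b xor c))

a \/ (b xor (b xor c))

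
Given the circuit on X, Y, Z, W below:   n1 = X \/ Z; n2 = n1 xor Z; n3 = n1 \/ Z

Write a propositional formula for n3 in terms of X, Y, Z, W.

(X \/ Z) \/ Z

n1 = X \/ Z
n3 = n1 \/ Z = (X \/ Z) \/ Z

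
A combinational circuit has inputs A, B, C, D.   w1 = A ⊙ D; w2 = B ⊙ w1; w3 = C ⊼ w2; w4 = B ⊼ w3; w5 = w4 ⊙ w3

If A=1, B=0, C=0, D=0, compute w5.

1

w1 = 1 ⊙ 0 = 0
w2 = 0 ⊙ 0 = 1
w3 = 0 ⊼ 1 = 1
w4 = 0 ⊼ 1 = 1
w5 = 1 ⊙ 1 = 1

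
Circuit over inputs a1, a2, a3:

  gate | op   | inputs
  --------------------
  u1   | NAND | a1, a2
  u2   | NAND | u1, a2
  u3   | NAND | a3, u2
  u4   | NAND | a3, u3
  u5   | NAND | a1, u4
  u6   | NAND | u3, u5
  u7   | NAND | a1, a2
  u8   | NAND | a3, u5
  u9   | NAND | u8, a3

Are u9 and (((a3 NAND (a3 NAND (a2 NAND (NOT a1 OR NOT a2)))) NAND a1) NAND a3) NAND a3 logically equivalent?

u1 = a1 NAND a2
u2 = u1 NAND a2 = (a1 NAND a2) NAND a2
u3 = a3 NAND u2 = a3 NAND ((a1 NAND a2) NAND a2)
u4 = a3 NAND u3 = a3 NAND (a3 NAND ((a1 NAND a2) NAND a2))
u5 = a1 NAND u4 = a1 NAND (a3 NAND (a3 NAND ((a1 NAND a2) NAND a2)))
u8 = a3 NAND u5 = a3 NAND (a1 NAND (a3 NAND (a3 NAND ((a1 NAND a2) NAND a2))))
u9 = u8 NAND a3 = (a3 NAND (a1 NAND (a3 NAND (a3 NAND ((a1 NAND a2) NAND a2))))) NAND a3
At a1=1, a2=0, a3=1: circuit gives 0, formula gives 0.
At a1=0, a2=0, a3=0: circuit gives 1, formula gives 1.
Agrees on all 8 inputs.

Yes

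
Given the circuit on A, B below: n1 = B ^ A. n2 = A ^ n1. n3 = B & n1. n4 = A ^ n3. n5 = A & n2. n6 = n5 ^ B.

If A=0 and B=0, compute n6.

n1 = 0 ^ 0 = 0
n2 = 0 ^ 0 = 0
n5 = 0 & 0 = 0
n6 = 0 ^ 0 = 0

0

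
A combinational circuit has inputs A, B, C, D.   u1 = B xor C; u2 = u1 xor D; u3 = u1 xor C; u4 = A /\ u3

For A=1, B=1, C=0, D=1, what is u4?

1

u1 = 1 xor 0 = 1
u3 = 1 xor 0 = 1
u4 = 1 /\ 1 = 1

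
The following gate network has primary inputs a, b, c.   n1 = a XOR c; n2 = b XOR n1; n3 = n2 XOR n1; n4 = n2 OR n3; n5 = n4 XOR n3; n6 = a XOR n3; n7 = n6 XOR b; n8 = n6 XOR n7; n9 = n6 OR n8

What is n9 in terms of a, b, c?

n1 = a XOR c
n2 = b XOR n1 = b XOR (a XOR c)
n3 = n2 XOR n1 = (b XOR (a XOR c)) XOR (a XOR c)
n6 = a XOR n3 = a XOR ((b XOR (a XOR c)) XOR (a XOR c))
n7 = n6 XOR b = (a XOR ((b XOR (a XOR c)) XOR (a XOR c))) XOR b
n8 = n6 XOR n7 = (a XOR ((b XOR (a XOR c)) XOR (a XOR c))) XOR ((a XOR ((b XOR (a XOR c)) XOR (a XOR c))) XOR b)
n9 = n6 OR n8 = (a XOR ((b XOR (a XOR c)) XOR (a XOR c))) OR ((a XOR ((b XOR (a XOR c)) XOR (a XOR c))) XOR ((a XOR ((b XOR (a XOR c)) XOR (a XOR c))) XOR b))

(a XOR ((b XOR (a XOR c)) XOR (a XOR c))) OR ((a XOR ((b XOR (a XOR c)) XOR (a XOR c))) XOR ((a XOR ((b XOR (a XOR c)) XOR (a XOR c))) XOR b))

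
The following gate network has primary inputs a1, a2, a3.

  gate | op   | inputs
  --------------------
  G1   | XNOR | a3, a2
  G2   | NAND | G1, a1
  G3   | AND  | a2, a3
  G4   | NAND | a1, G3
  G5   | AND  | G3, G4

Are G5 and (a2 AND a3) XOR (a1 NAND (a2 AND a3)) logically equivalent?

G3 = a2 AND a3
G4 = a1 NAND G3 = a1 NAND (a2 AND a3)
G5 = G3 AND G4 = (a2 AND a3) AND (a1 NAND (a2 AND a3))
At a1=0, a2=0, a3=0: circuit gives 0, formula gives 1.

No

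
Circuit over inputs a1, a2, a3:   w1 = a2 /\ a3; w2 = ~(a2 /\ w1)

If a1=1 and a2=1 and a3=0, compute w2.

w1 = 1 /\ 0 = 0
w2 = ~(1 /\ 0) = 1

1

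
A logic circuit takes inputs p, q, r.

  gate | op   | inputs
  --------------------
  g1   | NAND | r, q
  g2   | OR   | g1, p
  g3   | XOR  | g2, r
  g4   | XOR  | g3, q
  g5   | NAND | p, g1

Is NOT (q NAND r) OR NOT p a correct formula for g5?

g1 = r NAND q
g5 = p NAND g1 = p NAND (r NAND q)
At p=1, q=0, r=0: circuit gives 0, formula gives 0.
At p=0, q=0, r=0: circuit gives 1, formula gives 1.
Agrees on all 8 inputs.

Yes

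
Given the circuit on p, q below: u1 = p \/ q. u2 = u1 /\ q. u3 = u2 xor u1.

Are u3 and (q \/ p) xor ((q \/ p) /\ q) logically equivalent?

u1 = p \/ q
u2 = u1 /\ q = (p \/ q) /\ q
u3 = u2 xor u1 = ((p \/ q) /\ q) xor (p \/ q)
At p=0, q=0: circuit gives 0, formula gives 0.
At p=1, q=0: circuit gives 1, formula gives 1.
Agrees on all 4 inputs.

Yes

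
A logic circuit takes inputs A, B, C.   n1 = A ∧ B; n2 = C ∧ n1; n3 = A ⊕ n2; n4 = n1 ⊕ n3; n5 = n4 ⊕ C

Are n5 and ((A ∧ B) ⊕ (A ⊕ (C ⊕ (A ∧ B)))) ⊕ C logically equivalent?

No

n1 = A ∧ B
n2 = C ∧ n1 = C ∧ (A ∧ B)
n3 = A ⊕ n2 = A ⊕ (C ∧ (A ∧ B))
n4 = n1 ⊕ n3 = (A ∧ B) ⊕ (A ⊕ (C ∧ (A ∧ B)))
n5 = n4 ⊕ C = ((A ∧ B) ⊕ (A ⊕ (C ∧ (A ∧ B)))) ⊕ C
At A=0, B=0, C=1: circuit gives 1, formula gives 0.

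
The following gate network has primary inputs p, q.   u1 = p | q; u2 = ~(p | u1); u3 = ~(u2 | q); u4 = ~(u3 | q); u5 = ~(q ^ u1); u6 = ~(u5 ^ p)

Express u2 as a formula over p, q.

~(p | (p | q))

u1 = p | q
u2 = ~(p | u1) = ~(p | (p | q))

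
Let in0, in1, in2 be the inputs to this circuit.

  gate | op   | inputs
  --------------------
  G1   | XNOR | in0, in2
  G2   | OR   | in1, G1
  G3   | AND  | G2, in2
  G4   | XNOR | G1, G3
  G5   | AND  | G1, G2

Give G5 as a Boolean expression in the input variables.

G1 = in0 XNOR in2
G2 = in1 OR G1 = in1 OR (in0 XNOR in2)
G5 = G1 AND G2 = (in0 XNOR in2) AND (in1 OR (in0 XNOR in2))

(in0 XNOR in2) AND (in1 OR (in0 XNOR in2))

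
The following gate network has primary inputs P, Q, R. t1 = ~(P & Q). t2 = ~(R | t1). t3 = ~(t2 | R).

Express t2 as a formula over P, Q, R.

~(R | (~(P & Q)))

t1 = ~(P & Q)
t2 = ~(R | t1) = ~(R | (~(P & Q)))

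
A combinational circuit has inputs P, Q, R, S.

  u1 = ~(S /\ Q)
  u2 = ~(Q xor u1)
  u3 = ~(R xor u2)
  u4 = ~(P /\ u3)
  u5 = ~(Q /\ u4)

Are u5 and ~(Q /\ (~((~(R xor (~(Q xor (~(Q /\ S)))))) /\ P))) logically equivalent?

Yes

u1 = ~(S /\ Q)
u2 = ~(Q xor u1) = ~(Q xor (~(S /\ Q)))
u3 = ~(R xor u2) = ~(R xor (~(Q xor (~(S /\ Q)))))
u4 = ~(P /\ u3) = ~(P /\ (~(R xor (~(Q xor (~(S /\ Q)))))))
u5 = ~(Q /\ u4) = ~(Q /\ (~(P /\ (~(R xor (~(Q xor (~(S /\ Q)))))))))
At P=0, Q=1, R=0, S=0: circuit gives 0, formula gives 0.
At P=0, Q=0, R=0, S=0: circuit gives 1, formula gives 1.
Agrees on all 16 inputs.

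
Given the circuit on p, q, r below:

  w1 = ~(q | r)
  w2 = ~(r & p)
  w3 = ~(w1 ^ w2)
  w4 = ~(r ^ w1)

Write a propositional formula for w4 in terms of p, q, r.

w1 = ~(q | r)
w4 = ~(r ^ w1) = ~(r ^ (~(q | r)))

~(r ^ (~(q | r)))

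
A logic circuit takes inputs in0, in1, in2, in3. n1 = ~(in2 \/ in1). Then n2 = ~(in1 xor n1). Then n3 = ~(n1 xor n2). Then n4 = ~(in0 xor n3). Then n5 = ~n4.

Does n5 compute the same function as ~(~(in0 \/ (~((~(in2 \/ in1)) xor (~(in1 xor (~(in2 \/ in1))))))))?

No

n1 = ~(in2 \/ in1)
n2 = ~(in1 xor n1) = ~(in1 xor (~(in2 \/ in1)))
n3 = ~(n1 xor n2) = ~((~(in2 \/ in1)) xor (~(in1 xor (~(in2 \/ in1)))))
n4 = ~(in0 xor n3) = ~(in0 xor (~((~(in2 \/ in1)) xor (~(in1 xor (~(in2 \/ in1)))))))
n5 = ~n4 = ~(~(in0 xor (~((~(in2 \/ in1)) xor (~(in1 xor (~(in2 \/ in1))))))))
At in0=1, in1=1, in2=0, in3=0: circuit gives 0, formula gives 1.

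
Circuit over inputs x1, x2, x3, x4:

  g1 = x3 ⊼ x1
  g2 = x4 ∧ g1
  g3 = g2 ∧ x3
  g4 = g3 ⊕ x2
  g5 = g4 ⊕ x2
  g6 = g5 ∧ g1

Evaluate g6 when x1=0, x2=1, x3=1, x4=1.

1

g1 = 1 ⊼ 0 = 1
g2 = 1 ∧ 1 = 1
g3 = 1 ∧ 1 = 1
g4 = 1 ⊕ 1 = 0
g5 = 0 ⊕ 1 = 1
g6 = 1 ∧ 1 = 1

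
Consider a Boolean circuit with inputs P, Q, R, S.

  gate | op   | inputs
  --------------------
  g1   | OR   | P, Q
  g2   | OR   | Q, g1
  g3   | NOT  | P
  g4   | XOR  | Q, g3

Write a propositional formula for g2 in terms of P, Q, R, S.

g1 = P OR Q
g2 = Q OR g1 = Q OR (P OR Q)

Q OR (P OR Q)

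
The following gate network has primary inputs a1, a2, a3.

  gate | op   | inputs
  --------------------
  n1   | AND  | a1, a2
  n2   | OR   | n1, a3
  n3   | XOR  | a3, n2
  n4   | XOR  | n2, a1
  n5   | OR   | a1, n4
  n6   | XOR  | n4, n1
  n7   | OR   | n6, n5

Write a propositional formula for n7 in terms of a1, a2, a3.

((((a1 AND a2) OR a3) XOR a1) XOR (a1 AND a2)) OR (a1 OR (((a1 AND a2) OR a3) XOR a1))

n1 = a1 AND a2
n2 = n1 OR a3 = (a1 AND a2) OR a3
n4 = n2 XOR a1 = ((a1 AND a2) OR a3) XOR a1
n5 = a1 OR n4 = a1 OR (((a1 AND a2) OR a3) XOR a1)
n6 = n4 XOR n1 = (((a1 AND a2) OR a3) XOR a1) XOR (a1 AND a2)
n7 = n6 OR n5 = ((((a1 AND a2) OR a3) XOR a1) XOR (a1 AND a2)) OR (a1 OR (((a1 AND a2) OR a3) XOR a1))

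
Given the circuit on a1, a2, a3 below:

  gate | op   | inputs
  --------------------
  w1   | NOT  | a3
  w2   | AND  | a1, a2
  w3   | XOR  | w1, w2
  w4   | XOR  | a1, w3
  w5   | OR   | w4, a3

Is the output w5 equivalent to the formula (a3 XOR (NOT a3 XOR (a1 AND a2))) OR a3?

No

w1 = NOT a3
w2 = a1 AND a2
w3 = w1 XOR w2 = NOT a3 XOR (a1 AND a2)
w4 = a1 XOR w3 = a1 XOR (NOT a3 XOR (a1 AND a2))
w5 = w4 OR a3 = (a1 XOR (NOT a3 XOR (a1 AND a2))) OR a3
At a1=1, a2=0, a3=0: circuit gives 0, formula gives 1.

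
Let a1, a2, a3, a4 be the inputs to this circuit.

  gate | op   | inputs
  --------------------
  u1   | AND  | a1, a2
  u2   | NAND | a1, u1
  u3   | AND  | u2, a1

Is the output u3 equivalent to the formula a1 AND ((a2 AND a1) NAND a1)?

Yes

u1 = a1 AND a2
u2 = a1 NAND u1 = a1 NAND (a1 AND a2)
u3 = u2 AND a1 = (a1 NAND (a1 AND a2)) AND a1
At a1=0, a2=0, a3=0, a4=0: circuit gives 0, formula gives 0.
At a1=1, a2=0, a3=0, a4=0: circuit gives 1, formula gives 1.
Agrees on all 16 inputs.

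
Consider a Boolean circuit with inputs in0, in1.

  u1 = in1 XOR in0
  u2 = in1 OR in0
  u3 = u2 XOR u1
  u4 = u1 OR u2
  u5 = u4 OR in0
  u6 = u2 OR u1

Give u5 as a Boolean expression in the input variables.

u1 = in1 XOR in0
u2 = in1 OR in0
u4 = u1 OR u2 = (in1 XOR in0) OR (in1 OR in0)
u5 = u4 OR in0 = ((in1 XOR in0) OR (in1 OR in0)) OR in0

((in1 XOR in0) OR (in1 OR in0)) OR in0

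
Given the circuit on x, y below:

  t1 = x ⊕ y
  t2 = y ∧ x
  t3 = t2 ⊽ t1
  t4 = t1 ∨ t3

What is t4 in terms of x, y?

(x ⊕ y) ∨ ((y ∧ x) ⊽ (x ⊕ y))

t1 = x ⊕ y
t2 = y ∧ x
t3 = t2 ⊽ t1 = (y ∧ x) ⊽ (x ⊕ y)
t4 = t1 ∨ t3 = (x ⊕ y) ∨ ((y ∧ x) ⊽ (x ⊕ y))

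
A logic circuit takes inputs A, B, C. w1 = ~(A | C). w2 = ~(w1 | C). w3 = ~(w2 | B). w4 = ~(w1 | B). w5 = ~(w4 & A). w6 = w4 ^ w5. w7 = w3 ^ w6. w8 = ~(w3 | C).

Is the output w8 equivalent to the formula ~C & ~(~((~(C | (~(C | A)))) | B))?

w1 = ~(A | C)
w2 = ~(w1 | C) = ~((~(A | C)) | C)
w3 = ~(w2 | B) = ~((~((~(A | C)) | C)) | B)
w8 = ~(w3 | C) = ~((~((~((~(A | C)) | C)) | B)) | C)
At A=0, B=0, C=0: circuit gives 0, formula gives 0.
At A=0, B=1, C=0: circuit gives 1, formula gives 1.
Agrees on all 8 inputs.

Yes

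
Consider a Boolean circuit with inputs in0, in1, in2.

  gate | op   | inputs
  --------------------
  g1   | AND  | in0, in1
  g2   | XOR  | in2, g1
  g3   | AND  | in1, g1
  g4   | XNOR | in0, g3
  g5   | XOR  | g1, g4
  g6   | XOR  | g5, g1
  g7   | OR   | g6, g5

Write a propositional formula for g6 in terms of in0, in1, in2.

g1 = in0 AND in1
g3 = in1 AND g1 = in1 AND (in0 AND in1)
g4 = in0 XNOR g3 = in0 XNOR (in1 AND (in0 AND in1))
g5 = g1 XOR g4 = (in0 AND in1) XOR (in0 XNOR (in1 AND (in0 AND in1)))
g6 = g5 XOR g1 = ((in0 AND in1) XOR (in0 XNOR (in1 AND (in0 AND in1)))) XOR (in0 AND in1)

((in0 AND in1) XOR (in0 XNOR (in1 AND (in0 AND in1)))) XOR (in0 AND in1)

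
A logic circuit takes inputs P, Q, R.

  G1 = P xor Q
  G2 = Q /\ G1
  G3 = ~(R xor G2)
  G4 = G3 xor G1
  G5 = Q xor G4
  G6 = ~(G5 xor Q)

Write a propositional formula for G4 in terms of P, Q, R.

G1 = P xor Q
G2 = Q /\ G1 = Q /\ (P xor Q)
G3 = ~(R xor G2) = ~(R xor (Q /\ (P xor Q)))
G4 = G3 xor G1 = (~(R xor (Q /\ (P xor Q)))) xor (P xor Q)

(~(R xor (Q /\ (P xor Q)))) xor (P xor Q)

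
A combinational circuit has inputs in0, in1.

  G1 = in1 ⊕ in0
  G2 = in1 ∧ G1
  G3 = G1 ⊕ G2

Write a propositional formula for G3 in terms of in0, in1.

G1 = in1 ⊕ in0
G2 = in1 ∧ G1 = in1 ∧ (in1 ⊕ in0)
G3 = G1 ⊕ G2 = (in1 ⊕ in0) ⊕ (in1 ∧ (in1 ⊕ in0))

(in1 ⊕ in0) ⊕ (in1 ∧ (in1 ⊕ in0))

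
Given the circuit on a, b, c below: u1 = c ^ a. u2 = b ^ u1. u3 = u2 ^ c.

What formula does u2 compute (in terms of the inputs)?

b ^ (c ^ a)

u1 = c ^ a
u2 = b ^ u1 = b ^ (c ^ a)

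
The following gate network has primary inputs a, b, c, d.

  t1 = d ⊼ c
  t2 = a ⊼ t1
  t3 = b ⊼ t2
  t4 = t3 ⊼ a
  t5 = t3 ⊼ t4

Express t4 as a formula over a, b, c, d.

t1 = d ⊼ c
t2 = a ⊼ t1 = a ⊼ (d ⊼ c)
t3 = b ⊼ t2 = b ⊼ (a ⊼ (d ⊼ c))
t4 = t3 ⊼ a = (b ⊼ (a ⊼ (d ⊼ c))) ⊼ a

(b ⊼ (a ⊼ (d ⊼ c))) ⊼ a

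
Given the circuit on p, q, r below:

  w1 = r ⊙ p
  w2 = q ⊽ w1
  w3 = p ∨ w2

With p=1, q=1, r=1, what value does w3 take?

1

w1 = 1 ⊙ 1 = 1
w2 = 1 ⊽ 1 = 0
w3 = 1 ∨ 0 = 1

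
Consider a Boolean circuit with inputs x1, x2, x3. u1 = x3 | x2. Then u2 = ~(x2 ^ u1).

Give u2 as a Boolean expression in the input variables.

u1 = x3 | x2
u2 = ~(x2 ^ u1) = ~(x2 ^ (x3 | x2))

~(x2 ^ (x3 | x2))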